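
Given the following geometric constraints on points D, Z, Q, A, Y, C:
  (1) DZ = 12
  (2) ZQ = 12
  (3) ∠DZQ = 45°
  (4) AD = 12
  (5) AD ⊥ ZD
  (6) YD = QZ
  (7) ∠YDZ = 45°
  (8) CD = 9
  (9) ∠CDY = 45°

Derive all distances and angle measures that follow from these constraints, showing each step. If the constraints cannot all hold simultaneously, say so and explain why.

The constraints are consistent.

From the given relations:
  YD = QZ = 12

Step 1: From DZ = 12, ZQ = 12, and ∠DZQ = 45°, by the law of cosines:
  DQ² = DZ² + ZQ² - 2·DZ·ZQ·cos(45°) = 144 + 144 - 203.6 = 84.35
  DQ ≈ 9.18

Step 2: From ZD = 12, DA = 12, and ∠ZDA = 90°, by the law of cosines:
  ZA² = ZD² + DA² - 2·ZD·DA·cos(90°) = 144 + 144 - 0 = 288
  ZA = 12·√2

Step 3: From ZD = 12, DY = 12, and ∠ZDY = 45°, by the law of cosines:
  ZY² = ZD² + DY² - 2·ZD·DY·cos(45°) = 144 + 144 - 203.6 = 84.35
  ZY ≈ 9.18

Step 4: From YD = 12, DC = 9, and ∠YDC = 45°, by the law of cosines:
  YC² = YD² + DC² - 2·YD·DC·cos(45°) = 144 + 81 - 152.7 = 72.26
  YC ≈ 8.5

Step 5: From DQ = 9.18, DZ = 12, QZ = 12, by the inverse law of cosines:
  cos(∠QDZ) = (DQ² + DZ² - QZ²) / (2·DQ·DZ)
  ∠QDZ = 67.5°

Step 6: From ZA = 12·√2, ZD = 12, AD = 12, by the inverse law of cosines:
  cos(∠AZD) = (ZA² + ZD² - AD²) / (2·ZA·ZD)
  ∠AZD = 45°

Step 7: From ZD = 12, ZY = 9.18, DY = 12, by the inverse law of cosines:
  cos(∠DZY) = (ZD² + ZY² - DY²) / (2·ZD·ZY)
  ∠DZY = 67.5°

Step 8: From QD = 9.18, QZ = 12, DZ = 12, by the inverse law of cosines:
  cos(∠DQZ) = (QD² + QZ² - DZ²) / (2·QD·QZ)
  ∠DQZ = 67.5°

Step 9: From AD = 12, AZ = 12·√2, DZ = 12, by the inverse law of cosines:
  cos(∠DAZ) = (AD² + AZ² - DZ²) / (2·AD·AZ)
  ∠DAZ = 45°

Step 10: From YC = 8.5, YD = 12, CD = 9, by the inverse law of cosines:
  cos(∠CYD) = (YC² + YD² - CD²) / (2·YC·YD)
  ∠CYD = 48.47°

Step 11: From YD = 12, YZ = 9.18, DZ = 12, by the inverse law of cosines:
  cos(∠DYZ) = (YD² + YZ² - DZ²) / (2·YD·YZ)
  ∠DYZ = 67.5°

Step 12: From CD = 9, CY = 8.5, DY = 12, by the inverse law of cosines:
  cos(∠DCY) = (CD² + CY² - DY²) / (2·CD·CY)
  ∠DCY = 86.53°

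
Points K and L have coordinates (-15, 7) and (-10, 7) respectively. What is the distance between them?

d = sqrt((-10 - -15)^2 + (7 - 7)^2)
d = sqrt(5^2 + 0^2)
d = sqrt(25 + 0)
d = sqrt(25) = 5

5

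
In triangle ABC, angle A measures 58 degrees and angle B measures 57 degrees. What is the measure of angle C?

angle C = 180 - 58 - 57 = 65 degrees.

65 degrees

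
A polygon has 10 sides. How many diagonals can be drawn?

Total line segments between 10 vertices = C(10,2) = 45.
Subtract the 10 sides: 45 - 10 = 35 diagonals.

35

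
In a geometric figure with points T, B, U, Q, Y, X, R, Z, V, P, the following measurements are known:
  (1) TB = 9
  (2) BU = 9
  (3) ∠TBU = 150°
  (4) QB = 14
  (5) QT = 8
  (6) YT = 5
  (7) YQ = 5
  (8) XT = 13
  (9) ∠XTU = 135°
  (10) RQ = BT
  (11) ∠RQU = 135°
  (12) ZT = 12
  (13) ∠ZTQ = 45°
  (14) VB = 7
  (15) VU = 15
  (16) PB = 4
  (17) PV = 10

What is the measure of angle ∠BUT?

Step 1: By the law of cosines on triangle UBT: UT² = 9² + 9² − 2·9·9·cos(150°) = 302.3, so UT ≈ 17.39.
Step 2: By the inverse law of cosines on triangle BUT: cos(∠BUT) = (9² + 17.39² − 9²) / (2·9·17.39) = 302.3/312.96 = 0.9659, so ∠BUT = 15°.

Therefore, the measure of angle ∠BUT = 15°.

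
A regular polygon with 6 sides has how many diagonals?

Total line segments between 6 vertices = C(6,2) = 15.
Subtract the 6 sides: 15 - 6 = 9 diagonals.

9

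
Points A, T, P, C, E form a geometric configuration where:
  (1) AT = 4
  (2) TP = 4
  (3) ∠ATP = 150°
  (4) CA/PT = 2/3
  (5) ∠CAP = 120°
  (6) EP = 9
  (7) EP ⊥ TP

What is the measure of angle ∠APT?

Step 1: By the law of cosines on triangle PTA: PA² = 4² + 4² − 2·4·4·cos(150°) = 59.71, so PA ≈ 7.73.
Step 2: By the inverse law of cosines on triangle APT: cos(∠APT) = (7.73² + 4² − 4²) / (2·7.73·4) = 59.71/61.82 = 0.9659, so ∠APT = 15°.

Therefore, the measure of angle ∠APT = 15°.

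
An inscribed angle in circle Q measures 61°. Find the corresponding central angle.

By the inscribed angle theorem, the central angle is twice the inscribed angle.
Central angle = 2 × 61° = 122°

122°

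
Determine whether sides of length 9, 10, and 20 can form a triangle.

The longest side is 20. The other two sides sum to 9 + 10 = 19.
Since 19 ≤ 20, the two shorter sides cannot reach around to close the triangle.

No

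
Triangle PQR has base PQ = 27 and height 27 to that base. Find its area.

A triangle's area is half the area of a rectangle with the same base and height.
Area = (1/2) * 27 * 27 = 729/2.

729/2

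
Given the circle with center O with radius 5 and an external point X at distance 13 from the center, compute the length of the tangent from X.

The tangent, radius, and line from the external point to the center form a right triangle.
The right angle is where the tangent meets the radius.
By the Pythagorean theorem: tangent² + 5² = 13²
tangent² = 169 - 25 = 144
tangent = 12

12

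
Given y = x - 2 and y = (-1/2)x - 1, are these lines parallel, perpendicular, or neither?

Slope of line 1: m1 = 1
Slope of line 2: m2 = -1/2
For parallel lines we need equal slopes: 1 != -1/2.
For perpendicular lines we need m1*m2 = -1: (1)(-1/2) = -1/2 != -1.
Since neither condition holds, the lines are neither parallel nor perpendicular.

Neither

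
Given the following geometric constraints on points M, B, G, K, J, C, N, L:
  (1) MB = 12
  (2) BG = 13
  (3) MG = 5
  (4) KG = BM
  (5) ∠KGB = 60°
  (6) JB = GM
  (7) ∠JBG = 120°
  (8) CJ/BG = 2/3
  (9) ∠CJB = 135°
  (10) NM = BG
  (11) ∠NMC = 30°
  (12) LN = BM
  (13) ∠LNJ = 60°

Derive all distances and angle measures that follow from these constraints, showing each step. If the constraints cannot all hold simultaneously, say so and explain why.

The constraints are consistent.

From the given relations:
  KG = BM = 12
  JB = GM = 5
  CJ = 2/3·BG = 2/3·13 ≈ 8.67
  NM = BG = 13
  LN = BM = 12

Step 1: From BG = 13, GK = 12, and ∠BGK = 60°, by the law of cosines:
  BK² = BG² + GK² - 2·BG·GK·cos(60°) = 169 + 144 - 156 = 157
  BK = √157

Step 2: From BJ = 5, JC = 8.67, and ∠BJC = 135°, by the law of cosines:
  BC² = BJ² + JC² - 2·BJ·JC·cos(135°) = 25 + 75.11 + 61.28 = 161.4
  BC ≈ 12.7

Step 3: From GB = 13, BJ = 5, and ∠GBJ = 120°, by the law of cosines:
  GJ² = GB² + BJ² - 2·GB·BJ·cos(120°) = 169 + 25 + 65 = 259
  GJ ≈ 16.09

Step 4: From MB = 12, MG = 5, BG = 13, by the inverse law of cosines:
  cos(∠BMG) = (MB² + MG² - BG²) / (2·MB·MG)
  ∠BMG = 90°

Step 5: From BG = 13, BM = 12, GM = 5, by the inverse law of cosines:
  cos(∠GBM) = (BG² + BM² - GM²) / (2·BG·BM)
  ∠GBM = 22.62°

Step 6: From GB = 13, GM = 5, BM = 12, by the inverse law of cosines:
  cos(∠BGM) = (GB² + GM² - BM²) / (2·GB·GM)
  ∠BGM = 67.38°

Step 7: From BC = 12.7, BJ = 5, CJ = 8.67, by the inverse law of cosines:
  cos(∠CBJ) = (BC² + BJ² - CJ²) / (2·BC·BJ)
  ∠CBJ = 28.84°

Step 8: From BG = 13, BK = √157, GK = 12, by the inverse law of cosines:
  cos(∠GBK) = (BG² + BK² - GK²) / (2·BG·BK)
  ∠GBK = 56.04°

Step 9: From GB = 13, GJ = 16.09, BJ = 5, by the inverse law of cosines:
  cos(∠BGJ) = (GB² + GJ² - BJ²) / (2·GB·GJ)
  ∠BGJ = 15.61°

Step 10: From KB = √157, KG = 12, BG = 13, by the inverse law of cosines:
  cos(∠BKG) = (KB² + KG² - BG²) / (2·KB·KG)
  ∠BKG = 63.96°

Step 11: From JB = 5, JG = 16.09, BG = 13, by the inverse law of cosines:
  cos(∠BJG) = (JB² + JG² - BG²) / (2·JB·JG)
  ∠BJG = 44.39°

Step 12: From CB = 12.7, CJ = 8.67, BJ = 5, by the inverse law of cosines:
  cos(∠BCJ) = (CB² + CJ² - BJ²) / (2·CB·CJ)
  ∠BCJ = 16.16°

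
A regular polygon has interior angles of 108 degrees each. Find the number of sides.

Exterior angle = 180 - 108 = 72. n = 360 / 72 = 5.

5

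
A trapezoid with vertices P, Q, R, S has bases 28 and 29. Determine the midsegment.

midsegment = (28 + 29) / 2 = 57 / 2 = 57/2

57/2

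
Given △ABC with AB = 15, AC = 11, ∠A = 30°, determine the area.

When two sides and the included angle are known, the area formula is (1/2)ab sin(C).
The height from one side to the opposite vertex is 11 sin(30°) = 11/2.
Area = (1/2) * 15 * 11/2 = 165/4.

165/4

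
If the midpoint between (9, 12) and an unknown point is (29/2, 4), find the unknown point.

Using the midpoint formula: M = ((x1 + x2)/2, (y1 + y2)/2)
We know M = (29/2, 4) and S = (9, 12)
For x: 29/2 = (9 + x2)/2, so x2 = 2*29/2 - 9 = 20
For y: 4 = (12 + y2)/2, so y2 = 2*4 - 12 = -4
R = (20, -4)

(20, -4)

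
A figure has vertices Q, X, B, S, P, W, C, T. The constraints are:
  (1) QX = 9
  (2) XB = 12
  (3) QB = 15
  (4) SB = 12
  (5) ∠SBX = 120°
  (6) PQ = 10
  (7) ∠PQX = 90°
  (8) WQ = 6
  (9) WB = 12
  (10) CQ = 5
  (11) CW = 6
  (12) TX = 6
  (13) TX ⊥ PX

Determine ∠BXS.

Step 1: By the law of cosines on triangle XBS: XS² = 12² + 12² − 2·12·12·cos(120°) = 432, so XS = 12·√3.
Step 2: By the inverse law of cosines on triangle BXS: cos(∠BXS) = (12² + (12·√3)² − 12²) / (2·12·12·√3) = 432/498.83 = 0.866, so ∠BXS = 30°.

Therefore, the measure of angle ∠BXS = 30°.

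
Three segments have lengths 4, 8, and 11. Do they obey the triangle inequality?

For three segments to close into a triangle, no single side can be as long as the other two combined.
The longest side is 11, and 4 + 8 = 12 > 11.
A triangle can be formed.

Yes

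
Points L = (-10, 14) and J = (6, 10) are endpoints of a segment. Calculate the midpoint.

The midpoint is the average of the coordinates:
x: (-10 + 6)/2 = -2
y: (14 + 10)/2 = 12
Midpoint = (-2, 12)

(-2, 12)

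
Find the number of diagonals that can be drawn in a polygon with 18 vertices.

Each of the 18 vertices connects to 15 non-adjacent vertices via diagonals.
Total connections = 18 × 15 = 270, but each diagonal is counted twice.
Number of diagonals = 270 / 2 = 135.

135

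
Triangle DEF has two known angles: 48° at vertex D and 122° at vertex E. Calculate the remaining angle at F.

By the triangle angle sum property, the three interior angles of any triangle add up to 180°.
We know angle D = 48° and angle E = 122°, so their sum is 170°.
Therefore angle F = 180° - 170° = 10°.

10 degrees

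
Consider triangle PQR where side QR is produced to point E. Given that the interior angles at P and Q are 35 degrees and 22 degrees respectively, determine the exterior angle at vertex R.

Exterior angle = 35 + 22 = 57 degrees (exterior angle theorem).

57 degrees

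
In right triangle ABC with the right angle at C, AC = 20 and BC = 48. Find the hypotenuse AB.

In a right triangle, the square of the hypotenuse equals the sum of the squares of the two legs.
The legs are 20 and 48, so the hypotenuse = sqrt(400 + 2304) = sqrt(2704) = 52.

52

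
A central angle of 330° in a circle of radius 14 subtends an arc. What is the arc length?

Arc length = 2πr × θ/360
= 2π × 14 × 11/12
= 77*pi/3

77*pi/3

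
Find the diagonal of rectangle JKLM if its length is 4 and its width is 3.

Using the Pythagorean theorem:
d² = 4² + 3² = 16 + 9 = 25
d = sqrt(25) = 5

5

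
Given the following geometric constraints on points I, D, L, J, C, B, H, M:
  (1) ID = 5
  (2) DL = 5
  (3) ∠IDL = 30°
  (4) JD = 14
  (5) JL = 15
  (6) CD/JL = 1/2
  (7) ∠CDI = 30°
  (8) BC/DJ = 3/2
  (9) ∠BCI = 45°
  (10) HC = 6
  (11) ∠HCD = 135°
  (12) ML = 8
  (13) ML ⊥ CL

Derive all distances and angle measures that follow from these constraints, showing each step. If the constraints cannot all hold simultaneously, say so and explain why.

The constraints are consistent.

From the given relations:
  CD = 1/2·JL = 1/2·15 ≈ 7.5
  BC = 3/2·DJ = 3/2·14 = 21

Step 1: From ID = 5, DL = 5, and ∠IDL = 30°, by the law of cosines:
  IL² = ID² + DL² - 2·ID·DL·cos(30°) = 25 + 25 - 43.3 = 6.699
  IL ≈ 2.59

Step 2: From ID = 5, DC = 7.5, and ∠IDC = 30°, by the law of cosines:
  IC² = ID² + DC² - 2·ID·DC·cos(30°) = 25 + 56.25 - 64.95 = 16.3
  IC ≈ 4.04

Step 3: From DC = 7.5, CH = 6, and ∠DCH = 135°, by the law of cosines:
  DH² = DC² + CH² - 2·DC·CH·cos(135°) = 56.25 + 36 + 63.64 = 155.9
  DH ≈ 12.49

Step 4: From DJ = 14, DL = 5, JL = 15, by the inverse law of cosines:
  cos(∠JDL) = (DJ² + DL² - JL²) / (2·DJ·DL)
  ∠JDL = 91.64°

Step 5: From LD = 5, LJ = 15, DJ = 14, by the inverse law of cosines:
  cos(∠DLJ) = (LD² + LJ² - DJ²) / (2·LD·LJ)
  ∠DLJ = 68.9°

Step 6: From JD = 14, JL = 15, DL = 5, by the inverse law of cosines:
  cos(∠DJL) = (JD² + JL² - DL²) / (2·JD·JL)
  ∠DJL = 19.46°

Step 7: From IC = 4.04, CB = 21, and ∠ICB = 45°, by the law of cosines:
  IB² = IC² + CB² - 2·IC·CB·cos(45°) = 16.3 + 441 - 119.9 = 337.4
  IB ≈ 18.37

Step 8: From IC = 4.04, ID = 5, CD = 7.5, by the inverse law of cosines:
  cos(∠CID) = (IC² + ID² - CD²) / (2·IC·ID)
  ∠CID = 111.74°

Step 9: From ID = 5, IL = 2.59, DL = 5, by the inverse law of cosines:
  cos(∠DIL) = (ID² + IL² - DL²) / (2·ID·IL)
  ∠DIL = 75°

Step 10: From DC = 7.5, DH = 12.49, CH = 6, by the inverse law of cosines:
  cos(∠CDH) = (DC² + DH² - CH²) / (2·DC·DH)
  ∠CDH = 19.86°

Step 11: From LD = 5, LI = 2.59, DI = 5, by the inverse law of cosines:
  cos(∠DLI) = (LD² + LI² - DI²) / (2·LD·LI)
  ∠DLI = 75°

Step 12: From CD = 7.5, CI = 4.04, DI = 5, by the inverse law of cosines:
  cos(∠DCI) = (CD² + CI² - DI²) / (2·CD·CI)
  ∠DCI = 38.26°

Step 13: From HC = 6, HD = 12.49, CD = 7.5, by the inverse law of cosines:
  cos(∠CHD) = (HC² + HD² - CD²) / (2·HC·HD)
  ∠CHD = 25.14°

Step 14: From IB = 18.37, IC = 4.04, BC = 21, by the inverse law of cosines:
  cos(∠BIC) = (IB² + IC² - BC²) / (2·IB·IC)
  ∠BIC = 126.06°

Step 15: From BC = 21, BI = 18.37, CI = 4.04, by the inverse law of cosines:
  cos(∠CBI) = (BC² + BI² - CI²) / (2·BC·BI)
  ∠CBI = 8.94°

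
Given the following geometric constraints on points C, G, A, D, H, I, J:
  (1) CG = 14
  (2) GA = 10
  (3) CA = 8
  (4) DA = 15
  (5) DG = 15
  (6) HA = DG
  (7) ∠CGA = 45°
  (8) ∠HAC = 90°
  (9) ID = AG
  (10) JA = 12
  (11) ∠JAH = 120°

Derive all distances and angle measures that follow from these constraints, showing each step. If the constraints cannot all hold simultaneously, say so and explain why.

These constraints are not satisfiable: (1), (2) and (3) fix all three sides of triangle CGA, so by the law of cosines cos(∠CGA) = (14² + 10² − 8²) / (2·14·10) = 0.8286, i.e. ∠CGA ≈ 34.05°, which contradicts (7) ∠CGA = 45°. No planar figure meets all of them, so nothing further can be derived.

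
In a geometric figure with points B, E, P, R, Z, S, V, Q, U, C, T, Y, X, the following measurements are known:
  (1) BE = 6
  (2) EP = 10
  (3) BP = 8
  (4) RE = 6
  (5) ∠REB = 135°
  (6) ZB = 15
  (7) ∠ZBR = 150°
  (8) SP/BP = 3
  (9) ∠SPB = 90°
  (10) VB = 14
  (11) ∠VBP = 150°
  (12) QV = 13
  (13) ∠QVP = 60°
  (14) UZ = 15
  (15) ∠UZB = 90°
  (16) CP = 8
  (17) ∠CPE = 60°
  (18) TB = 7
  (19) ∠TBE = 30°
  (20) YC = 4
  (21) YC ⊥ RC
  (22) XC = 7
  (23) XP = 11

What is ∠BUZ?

Step 1: By the law of cosines on triangle UZB: UB² = 15² + 15² − 2·15·15·cos(90°) = 450, so UB = 15·√2.
Step 2: By the inverse law of cosines on triangle BUZ: cos(∠BUZ) = ((15·√2)² + 15² − 15²) / (2·15·√2·15) = 450/636.4 = 0.7071, so ∠BUZ = 45°.

Therefore, the measure of angle ∠BUZ = 45°.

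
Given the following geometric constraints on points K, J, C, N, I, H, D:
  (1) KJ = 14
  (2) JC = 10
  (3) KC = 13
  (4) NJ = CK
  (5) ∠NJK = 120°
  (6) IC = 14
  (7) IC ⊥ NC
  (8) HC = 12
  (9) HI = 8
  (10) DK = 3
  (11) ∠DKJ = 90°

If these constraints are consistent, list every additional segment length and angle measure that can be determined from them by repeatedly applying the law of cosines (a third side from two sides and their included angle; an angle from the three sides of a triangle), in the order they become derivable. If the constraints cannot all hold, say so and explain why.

The constraints are consistent. Derivable facts, in order:
After 1 step:
- JD ≈ 14.32
- KN ≈ 23.39
- ∠CHI = 86.42°
- ∠CIH = 58.81°
- ∠CJK = 63.03°
- ∠CKJ = 43.28°
- ∠HCI = 34.77°
- ∠JCK = 73.69°
After 2 steps:
- ∠DJK = 12.09°
- ∠JDK = 77.91°
- ∠JKN = 28.78°
- ∠JNK = 31.22°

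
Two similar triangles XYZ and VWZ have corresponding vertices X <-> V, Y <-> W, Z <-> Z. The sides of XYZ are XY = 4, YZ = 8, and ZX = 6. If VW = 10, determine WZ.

Similar triangles have proportional sides. Setting up the proportion:
VW / XY = WZ / YZ
10 / 4 = WZ / 8
WZ = 8 * 10 / 4 = 20.

20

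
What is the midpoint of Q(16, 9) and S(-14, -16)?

The midpoint is the average of the coordinates:
x: (16 + -14)/2 = 1
y: (9 + -16)/2 = -7/2
Midpoint = (1, -7/2)

(1, -7/2)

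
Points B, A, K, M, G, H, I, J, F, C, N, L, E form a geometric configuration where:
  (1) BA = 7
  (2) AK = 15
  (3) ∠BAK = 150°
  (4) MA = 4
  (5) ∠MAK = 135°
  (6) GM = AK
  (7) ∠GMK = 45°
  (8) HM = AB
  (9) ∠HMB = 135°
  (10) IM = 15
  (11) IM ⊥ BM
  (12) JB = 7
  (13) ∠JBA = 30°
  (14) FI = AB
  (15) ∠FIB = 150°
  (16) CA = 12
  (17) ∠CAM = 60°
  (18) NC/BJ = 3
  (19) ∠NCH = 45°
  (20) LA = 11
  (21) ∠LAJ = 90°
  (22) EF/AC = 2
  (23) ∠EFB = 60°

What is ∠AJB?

Step 1: By the law of cosines on triangle JBA: JA² = 7² + 7² − 2·7·7·cos(30°) = 13.13, so JA ≈ 3.62.
Step 2: By the inverse law of cosines on triangle AJB: cos(∠AJB) = (3.62² + 7² − 7²) / (2·3.62·7) = 13.13/50.73 = 0.2588, so ∠AJB = 75°.

Therefore, the measure of angle ∠AJB = 75°.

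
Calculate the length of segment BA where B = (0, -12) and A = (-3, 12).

The horizontal distance is |-3 - 0| = 3 and the vertical distance is |12 - -12| = 24.
By the Pythagorean theorem, d = sqrt(3^2 + 24^2) = sqrt(585) = 3*sqrt(65).

3*sqrt(65)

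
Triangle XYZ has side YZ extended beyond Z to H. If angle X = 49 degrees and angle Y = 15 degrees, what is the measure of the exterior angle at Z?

By the exterior angle theorem, an exterior angle of a triangle equals the sum of the two remote interior angles.
Exterior angle = angle X + angle Y
Exterior angle = 49 + 15 = 64 degrees

64 degrees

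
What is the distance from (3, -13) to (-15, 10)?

The horizontal distance is |-15 - 3| = 18 and the vertical distance is |10 - -13| = 23.
By the Pythagorean theorem, d = sqrt(18^2 + 23^2) = sqrt(853).

sqrt(853)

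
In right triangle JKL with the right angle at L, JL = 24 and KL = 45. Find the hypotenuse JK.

In a right triangle, the square of the hypotenuse equals the sum of the squares of the two legs.
The legs are 24 and 45, so the hypotenuse = sqrt(576 + 2025) = sqrt(2601) = 51.

51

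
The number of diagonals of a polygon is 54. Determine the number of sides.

Using d = n(n - 3)/2, we solve 54 = n(n - 3)/2.
So n(n - 3) = 108.
Testing n = 12: 12 * 9 = 108 = 108. Correct.
The polygon has 12 sides.

12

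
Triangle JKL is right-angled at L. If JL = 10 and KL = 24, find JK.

JK = sqrt(10^2 + 24^2) = sqrt(676) = 26

26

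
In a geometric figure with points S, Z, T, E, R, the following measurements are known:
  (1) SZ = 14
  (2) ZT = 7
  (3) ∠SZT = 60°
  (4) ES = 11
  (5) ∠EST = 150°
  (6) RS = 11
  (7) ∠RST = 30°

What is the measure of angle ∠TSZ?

Step 1: By the law of cosines on triangle SZT: ST² = 14² + 7² − 2·14·7·cos(60°) = 147, so ST = 7·√3.
Step 2: By the inverse law of cosines on triangle TSZ: cos(∠TSZ) = ((7·√3)² + 14² − 7²) / (2·7·√3·14) = 294/339.48 = 0.866, so ∠TSZ = 30°.

Therefore, the measure of angle ∠TSZ = 30°.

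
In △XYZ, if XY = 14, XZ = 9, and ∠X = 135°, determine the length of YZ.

When two sides and the included angle are known, the law of cosines gives the third side.
c^2 = a^2 + b^2 - 2ab cos(C) generalizes the Pythagorean theorem to non-right triangles.
Here: YZ^2 = 196 + 81 - 252*(-sqrt(2)/2) = 126*sqrt(2) + 277
YZ = sqrt(126*sqrt(2) + 277)

sqrt(126*sqrt(2) + 277)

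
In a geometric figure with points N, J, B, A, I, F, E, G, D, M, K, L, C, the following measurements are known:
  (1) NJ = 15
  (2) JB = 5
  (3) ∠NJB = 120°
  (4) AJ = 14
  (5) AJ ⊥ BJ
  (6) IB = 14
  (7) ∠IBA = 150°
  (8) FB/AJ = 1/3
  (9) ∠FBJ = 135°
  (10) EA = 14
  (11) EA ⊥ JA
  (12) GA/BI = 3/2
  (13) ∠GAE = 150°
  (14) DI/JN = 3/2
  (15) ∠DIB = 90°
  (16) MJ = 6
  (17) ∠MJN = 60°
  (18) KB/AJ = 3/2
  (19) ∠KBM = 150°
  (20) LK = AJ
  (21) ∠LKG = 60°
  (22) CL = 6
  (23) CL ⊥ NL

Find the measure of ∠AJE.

Step 1: By the law of cosines on triangle JAE: JE² = 14² + 14² − 2·14·14·cos(90°) = 392, so JE = 14·√2.
Step 2: By the inverse law of cosines on triangle AJE: cos(∠AJE) = (14² + (14·√2)² − 14²) / (2·14·14·√2) = 392/554.37 = 0.7071, so ∠AJE = 45°.

Therefore, the measure of angle ∠AJE = 45°.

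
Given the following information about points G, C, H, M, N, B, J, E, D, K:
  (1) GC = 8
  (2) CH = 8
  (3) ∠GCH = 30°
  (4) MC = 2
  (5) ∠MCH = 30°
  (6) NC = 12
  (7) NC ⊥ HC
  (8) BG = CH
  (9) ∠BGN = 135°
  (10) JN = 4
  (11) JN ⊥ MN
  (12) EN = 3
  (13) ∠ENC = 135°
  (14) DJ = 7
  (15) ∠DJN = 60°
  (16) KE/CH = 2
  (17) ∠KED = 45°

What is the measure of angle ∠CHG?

Step 1: By the law of cosines on triangle HCG: HG² = 8² + 8² − 2·8·8·cos(30°) = 17.15, so HG ≈ 4.14.
Step 2: By the inverse law of cosines on triangle CHG: cos(∠CHG) = (8² + 4.14² − 8²) / (2·8·4.14) = 17.15/66.26 = 0.2588, so ∠CHG = 75°.

Therefore, the measure of angle ∠CHG = 75°.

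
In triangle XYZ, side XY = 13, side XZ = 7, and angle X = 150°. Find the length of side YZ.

By the law of cosines: YZ^2 = XY^2 + XZ^2 - 2*XY*XZ*cos(X)
YZ^2 = 13^2 + 7^2 - 2*13*7*cos(150°)
YZ^2 = 169 + 49 - 182*(-sqrt(3)/2)
YZ^2 = 91*sqrt(3) + 218
YZ = sqrt(91*sqrt(3) + 218)

sqrt(91*sqrt(3) + 218)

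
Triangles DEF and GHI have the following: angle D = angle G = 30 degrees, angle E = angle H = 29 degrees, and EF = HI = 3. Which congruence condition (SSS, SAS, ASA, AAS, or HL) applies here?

Consider the given information: angle D = angle G = 30 degrees, angle E = angle H = 29 degrees, and EF = HI = 3
This is not SSS or SAS: SSS requires all three pairs of sides, but we don't have that. SAS requires two sides and the included angle between them.
The correct criterion is AAS. Two pairs of corresponding angles and a non-included side are equal (Angle-Angle-Side).

AAS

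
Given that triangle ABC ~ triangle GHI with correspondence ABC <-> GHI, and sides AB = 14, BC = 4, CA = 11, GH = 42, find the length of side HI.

Similar triangles have proportional sides. Setting up the proportion:
GH / AB = HI / BC
42 / 14 = HI / 4
HI = 4 * 42 / 14 = 12.

12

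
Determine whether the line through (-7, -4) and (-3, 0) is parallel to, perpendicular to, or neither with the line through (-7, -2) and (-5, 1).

Slope of line 1: m1 = (0 - -4)/(-3 - -7) = 4/4 = 1
Slope of line 2: m2 = (1 - -2)/(-5 - -7) = 3/2 = 3/2
m1 != m2 and m1*m2 = 3/2 != -1. Neither.

Neither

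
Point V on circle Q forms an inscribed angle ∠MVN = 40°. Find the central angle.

Central angle = 2 × 40° = 80° (inscribed angle theorem).

80°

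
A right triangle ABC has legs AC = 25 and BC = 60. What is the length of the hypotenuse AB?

In a right triangle, the square of the hypotenuse equals the sum of the squares of the two legs.
The legs are 25 and 60, so the hypotenuse = sqrt(625 + 3600) = sqrt(4225) = 65.

65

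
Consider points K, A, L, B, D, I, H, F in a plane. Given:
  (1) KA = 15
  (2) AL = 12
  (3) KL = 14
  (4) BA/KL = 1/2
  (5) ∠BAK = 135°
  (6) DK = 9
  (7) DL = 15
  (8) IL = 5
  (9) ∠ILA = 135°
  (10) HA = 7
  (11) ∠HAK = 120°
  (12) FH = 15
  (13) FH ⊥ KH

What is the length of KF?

Step 1: By the law of cosines on triangle HAK: HK² = 7² + 15² − 2·7·15·cos(120°) = 379, so HK ≈ 19.47.
Step 2: By the law of cosines on triangle KHF: KF² = 19.47² + 15² − 2·19.47·15·cos(90°) = 604, so KF = 2·√151.

Therefore, the length of KF = 2·√151.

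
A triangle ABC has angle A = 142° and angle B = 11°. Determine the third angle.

angle C = 180 - 142 - 11 = 27 degrees.

27 degrees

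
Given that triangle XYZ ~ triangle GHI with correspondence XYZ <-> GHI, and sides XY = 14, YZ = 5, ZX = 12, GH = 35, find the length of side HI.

k = 35/14 = 5/2. HI = 5/2 * 5 = 25/2.

25/2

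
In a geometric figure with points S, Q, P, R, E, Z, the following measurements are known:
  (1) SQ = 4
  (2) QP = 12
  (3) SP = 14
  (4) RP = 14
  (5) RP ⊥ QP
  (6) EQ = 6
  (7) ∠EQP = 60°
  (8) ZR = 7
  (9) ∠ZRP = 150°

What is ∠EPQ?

Step 1: By the law of cosines on triangle PQE: PE² = 12² + 6² − 2·12·6·cos(60°) = 108, so PE = 6·√3.
Step 2: By the inverse law of cosines on triangle EPQ: cos(∠EPQ) = ((6·√3)² + 12² − 6²) / (2·6·√3·12) = 216/249.42 = 0.866, so ∠EPQ = 30°.

Therefore, the measure of angle ∠EPQ = 30°.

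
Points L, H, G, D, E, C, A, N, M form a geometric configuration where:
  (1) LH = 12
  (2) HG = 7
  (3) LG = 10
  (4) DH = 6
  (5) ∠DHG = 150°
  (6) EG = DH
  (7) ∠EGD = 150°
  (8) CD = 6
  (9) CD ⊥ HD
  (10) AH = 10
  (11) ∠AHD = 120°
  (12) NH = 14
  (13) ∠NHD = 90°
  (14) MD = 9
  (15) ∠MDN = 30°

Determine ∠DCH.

Step 1: By the law of cosines on triangle CDH: CH² = 6² + 6² − 2·6·6·cos(90°) = 72, so CH = 6·√2.
Step 2: By the inverse law of cosines on triangle DCH: cos(∠DCH) = (6² + (6·√2)² − 6²) / (2·6·6·√2) = 72/101.82 = 0.7071, so ∠DCH = 45°.

Therefore, the measure of angle ∠DCH = 45°.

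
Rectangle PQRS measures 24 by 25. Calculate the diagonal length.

A rectangle's diagonal splits it into two right triangles, with the diagonal as the hypotenuse.
By the Pythagorean theorem, d^2 = 24^2 + 25^2 = 1201.
Therefore d = sqrt(1201).

sqrt(1201)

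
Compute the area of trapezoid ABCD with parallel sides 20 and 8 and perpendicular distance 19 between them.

Area of a trapezoid = (base1 + base2) * height / 2
Area = (20 + 8) * 19 / 2
Area = 28 * 19 / 2
Area = 532 / 2
Area = 266

266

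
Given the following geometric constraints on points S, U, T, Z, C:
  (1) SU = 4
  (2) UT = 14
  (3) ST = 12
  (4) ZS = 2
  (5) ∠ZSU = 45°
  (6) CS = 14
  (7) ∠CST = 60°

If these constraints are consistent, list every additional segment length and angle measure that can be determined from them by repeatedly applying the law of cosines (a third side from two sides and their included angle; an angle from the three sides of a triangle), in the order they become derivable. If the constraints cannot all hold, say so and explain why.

The constraints are consistent. Derivable facts, in order:
After 1 step:
- TC = 2·√43
- UZ ≈ 2.95
- ∠STU = 15.36°
- ∠SUT = 52.62°
- ∠TSU = 112.02°
After 2 steps:
- ∠CTS = 67.59°
- ∠SCT = 52.41°
- ∠SUZ = 28.68°
- ∠SZU = 106.32°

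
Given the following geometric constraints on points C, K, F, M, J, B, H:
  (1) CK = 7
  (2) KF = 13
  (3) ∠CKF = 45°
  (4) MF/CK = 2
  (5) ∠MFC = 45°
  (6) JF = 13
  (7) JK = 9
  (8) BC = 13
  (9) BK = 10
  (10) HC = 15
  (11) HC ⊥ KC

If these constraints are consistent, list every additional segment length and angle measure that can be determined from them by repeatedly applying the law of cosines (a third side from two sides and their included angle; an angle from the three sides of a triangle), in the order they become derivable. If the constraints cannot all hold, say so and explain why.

The constraints are consistent. Derivable facts, in order:
After 1 step:
- CF ≈ 9.45
- KH ≈ 16.55
- ∠BCK = 49.58°
- ∠BKC = 98.21°
- ∠CBK = 32.2°
- ∠FJK = 69.75°
- ∠FKJ = 69.75°
- ∠JFK = 40.5°
After 2 steps:
- CM ≈ 9.91
- ∠CFK = 31.59°
- ∠CHK = 25.02°
- ∠CKH = 64.98°
- ∠FCK = 103.41°
After 3 steps:
- ∠CMF = 42.4°
- ∠FCM = 92.6°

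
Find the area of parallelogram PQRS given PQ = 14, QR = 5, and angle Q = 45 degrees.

Area = a * b * sin(theta)
Area = 14 * 5 * sin(45 degrees)
Area = 70 * sqrt(2)/2
Area = 35*sqrt(2)

35*sqrt(2)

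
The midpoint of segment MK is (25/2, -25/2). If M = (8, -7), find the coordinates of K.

Using the midpoint formula: M = ((x1 + x2)/2, (y1 + y2)/2)
We know M = (25/2, -25/2) and M = (8, -7)
For x: 25/2 = (8 + x2)/2, so x2 = 2*25/2 - 8 = 17
For y: -25/2 = (-7 + y2)/2, so y2 = 2*-25/2 - -7 = -18
K = (17, -18)

(17, -18)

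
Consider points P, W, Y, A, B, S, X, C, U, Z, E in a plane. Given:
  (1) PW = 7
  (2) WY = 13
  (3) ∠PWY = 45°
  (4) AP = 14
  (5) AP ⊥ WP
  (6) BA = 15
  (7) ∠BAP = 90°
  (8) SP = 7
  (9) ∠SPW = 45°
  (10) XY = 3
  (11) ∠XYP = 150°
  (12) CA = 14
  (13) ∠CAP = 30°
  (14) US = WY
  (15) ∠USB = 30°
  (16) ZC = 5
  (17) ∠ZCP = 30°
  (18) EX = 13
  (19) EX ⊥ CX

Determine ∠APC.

Step 1: By the law of cosines on triangle PAC: PC² = 14² + 14² − 2·14·14·cos(30°) = 52.52, so PC ≈ 7.25.
Step 2: By the inverse law of cosines on triangle APC: cos(∠APC) = (14² + 7.25² − 14²) / (2·14·7.25) = 52.52/202.91 = 0.2588, so ∠APC = 75°.

Therefore, the measure of angle ∠APC = 75°.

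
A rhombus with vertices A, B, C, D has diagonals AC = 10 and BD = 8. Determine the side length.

The diagonals of a rhombus bisect each other at right angles.
Half-diagonals: 10/2 = 5 and 8/2 = 4
side = sqrt(5^2 + 4^2)
side = sqrt(25 + 16)
side = sqrt(41)

sqrt(41)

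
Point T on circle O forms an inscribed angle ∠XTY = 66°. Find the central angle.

By the inscribed angle theorem, the central angle is twice the inscribed angle.
Central angle = 2 × 66° = 132°

132°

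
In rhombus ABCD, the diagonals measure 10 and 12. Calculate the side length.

The diagonals of a rhombus bisect each other at right angles.
Half-diagonals: 10/2 = 5 and 12/2 = 6
side = sqrt(5^2 + 6^2)
side = sqrt(25 + 36)
side = sqrt(61)

sqrt(61)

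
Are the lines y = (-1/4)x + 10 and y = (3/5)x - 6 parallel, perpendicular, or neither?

Slope of line 1: m1 = -1/4
Slope of line 2: m2 = 3/5
For parallel lines we need equal slopes: -1/4 != 3/5.
For perpendicular lines we need m1*m2 = -1: (-1/4)(3/5) = -3/20 != -1.
Since neither condition holds, the lines are neither parallel nor perpendicular.

Neither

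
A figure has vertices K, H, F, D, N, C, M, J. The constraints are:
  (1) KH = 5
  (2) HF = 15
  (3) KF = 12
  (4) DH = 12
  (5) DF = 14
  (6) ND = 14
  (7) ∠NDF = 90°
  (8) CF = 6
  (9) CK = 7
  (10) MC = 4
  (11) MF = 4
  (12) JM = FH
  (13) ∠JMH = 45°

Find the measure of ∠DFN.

Step 1: By the law of cosines on triangle FDN: FN² = 14² + 14² − 2·14·14·cos(90°) = 392, so FN = 14·√2.
Step 2: By the inverse law of cosines on triangle DFN: cos(∠DFN) = (14² + (14·√2)² − 14²) / (2·14·14·√2) = 392/554.37 = 0.7071, so ∠DFN = 45°.

Therefore, the measure of angle ∠DFN = 45°.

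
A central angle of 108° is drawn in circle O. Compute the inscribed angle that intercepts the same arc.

Inscribed angle = 108° / 2 = 54° (inscribed angle theorem).

54°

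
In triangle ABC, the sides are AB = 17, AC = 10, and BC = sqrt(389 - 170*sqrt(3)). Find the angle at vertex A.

cos(A) = (17² + 10² - (sqrt(389 - 170*sqrt(3)))²) / (2 × 17 × 10) = sqrt(3)/2, so A = arccos(sqrt(3)/2) = 30°.

30°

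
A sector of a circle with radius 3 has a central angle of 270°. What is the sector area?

Sector area = πr² × θ/360
= π × 3² × 3/4
= π × 9 × 3/4
= 27*pi/4

27*pi/4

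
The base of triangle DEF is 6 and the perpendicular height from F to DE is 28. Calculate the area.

A triangle's area is half the area of a rectangle with the same base and height.
Area = (1/2) * 6 * 28 = 84.

84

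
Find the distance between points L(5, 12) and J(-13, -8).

d = sqrt((-13 - 5)^2 + (-8 - 12)^2)
d = sqrt(-18^2 + -20^2)
d = sqrt(324 + 400)
d = sqrt(724) = 2*sqrt(181)

2*sqrt(181)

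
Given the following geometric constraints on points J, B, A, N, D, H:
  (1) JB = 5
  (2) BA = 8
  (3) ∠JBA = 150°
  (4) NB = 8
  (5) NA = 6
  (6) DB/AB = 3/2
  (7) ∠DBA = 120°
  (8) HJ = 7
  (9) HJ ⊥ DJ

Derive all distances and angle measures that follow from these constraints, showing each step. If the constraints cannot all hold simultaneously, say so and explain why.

The constraints are consistent.

From the given relations:
  DB = 3/2·AB = 3/2·8 = 12

Step 1: From JB = 5, BA = 8, and ∠JBA = 150°, by the law of cosines:
  JA² = JB² + BA² - 2·JB·BA·cos(150°) = 25 + 64 + 69.28 = 158.3
  JA ≈ 12.58

Step 2: From AB = 8, BD = 12, and ∠ABD = 120°, by the law of cosines:
  AD² = AB² + BD² - 2·AB·BD·cos(120°) = 64 + 144 + 96 = 304
  AD = 4·√19

Step 3: From BA = 8, BN = 8, AN = 6, by the inverse law of cosines:
  cos(∠ABN) = (BA² + BN² - AN²) / (2·BA·BN)
  ∠ABN = 44.05°

Step 4: From AB = 8, AN = 6, BN = 8, by the inverse law of cosines:
  cos(∠BAN) = (AB² + AN² - BN²) / (2·AB·AN)
  ∠BAN = 67.98°

Step 5: From NA = 6, NB = 8, AB = 8, by the inverse law of cosines:
  cos(∠ANB) = (NA² + NB² - AB²) / (2·NA·NB)
  ∠ANB = 67.98°

Step 6: From JA = 12.58, JB = 5, AB = 8, by the inverse law of cosines:
  cos(∠AJB) = (JA² + JB² - AB²) / (2·JA·JB)
  ∠AJB = 18.54°

Step 7: From AB = 8, AD = 4·√19, BD = 12, by the inverse law of cosines:
  cos(∠BAD) = (AB² + AD² - BD²) / (2·AB·AD)
  ∠BAD = 36.59°

Step 8: From AB = 8, AJ = 12.58, BJ = 5, by the inverse law of cosines:
  cos(∠BAJ) = (AB² + AJ² - BJ²) / (2·AB·AJ)
  ∠BAJ = 11.46°

Step 9: From DA = 4·√19, DB = 12, AB = 8, by the inverse law of cosines:
  cos(∠ADB) = (DA² + DB² - AB²) / (2·DA·DB)
  ∠ADB = 23.41°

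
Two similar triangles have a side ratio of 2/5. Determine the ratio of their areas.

The ratio of areas of similar triangles equals the square of the side ratio.
Side ratio = 2:5
Area ratio = (2/5)^2 = 4/25 = 4:25

4:25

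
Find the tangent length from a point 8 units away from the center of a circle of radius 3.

tangent = √(d² - r²) = √(8² - 3²) = √(64 - 9) = √55 = sqrt(55)

sqrt(55)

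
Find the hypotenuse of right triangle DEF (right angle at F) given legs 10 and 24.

By the Pythagorean theorem: DE^2 = DF^2 + EF^2
DE^2 = 10^2 + 24^2 = 100 + 576 = 676
DE = sqrt(676) = 26

26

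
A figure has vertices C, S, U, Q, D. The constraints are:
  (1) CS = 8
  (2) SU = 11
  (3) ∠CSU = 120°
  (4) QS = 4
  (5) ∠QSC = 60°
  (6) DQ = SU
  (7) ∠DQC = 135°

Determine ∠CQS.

Step 1: By the law of cosines on triangle QSC: QC² = 4² + 8² − 2·4·8·cos(60°) = 48, so QC = 4·√3.
Step 2: By the inverse law of cosines on triangle CQS: cos(∠CQS) = ((4·√3)² + 4² − 8²) / (2·4·√3·4) = 0/55.43 = 0, so ∠CQS = 90°.

Therefore, the measure of angle ∠CQS = 90°.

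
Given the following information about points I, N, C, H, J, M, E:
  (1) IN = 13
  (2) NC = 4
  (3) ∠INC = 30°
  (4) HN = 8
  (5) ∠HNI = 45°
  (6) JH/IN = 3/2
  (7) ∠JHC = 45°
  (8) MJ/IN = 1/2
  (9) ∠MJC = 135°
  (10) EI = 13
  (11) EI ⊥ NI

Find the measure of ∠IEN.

Step 1: By the law of cosines on triangle EIN: EN² = 13² + 13² − 2·13·13·cos(90°) = 338, so EN = 13·√2.
Step 2: By the inverse law of cosines on triangle IEN: cos(∠IEN) = (13² + (13·√2)² − 13²) / (2·13·13·√2) = 338/478 = 0.7071, so ∠IEN = 45°.

Therefore, the measure of angle ∠IEN = 45°.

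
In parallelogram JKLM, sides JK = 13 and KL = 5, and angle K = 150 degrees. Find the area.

The area of a parallelogram equals the product of two adjacent sides times the sine of the included angle.
This is because the height equals 5 * sin(150°) = 5/2.
Area = 13 * 5/2 = 65/2

65/2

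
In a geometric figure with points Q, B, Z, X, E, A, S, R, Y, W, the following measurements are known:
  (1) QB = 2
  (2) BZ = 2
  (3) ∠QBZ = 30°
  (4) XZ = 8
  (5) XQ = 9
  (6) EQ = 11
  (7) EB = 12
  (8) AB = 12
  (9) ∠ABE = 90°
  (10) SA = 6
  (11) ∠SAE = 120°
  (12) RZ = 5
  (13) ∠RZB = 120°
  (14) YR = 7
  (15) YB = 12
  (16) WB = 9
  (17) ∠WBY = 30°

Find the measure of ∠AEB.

Step 1: By the law of cosines on triangle EBA: EA² = 12² + 12² − 2·12·12·cos(90°) = 288, so EA = 12·√2.
Step 2: By the inverse law of cosines on triangle AEB: cos(∠AEB) = ((12·√2)² + 12² − 12²) / (2·12·√2·12) = 288/407.29 = 0.7071, so ∠AEB = 45°.

Therefore, the measure of angle ∠AEB = 45°.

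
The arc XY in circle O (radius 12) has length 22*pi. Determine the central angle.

Arc length L = 2πr × θ/360, so θ = 360L / (2πr).
θ = 360 × 22*pi / (2π × 12)
θ = 330°
θ = 330°

330°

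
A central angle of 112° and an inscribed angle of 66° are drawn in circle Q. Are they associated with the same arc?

By the inscribed angle theorem, the inscribed angle for a central angle of 112° should be 112° / 2 = 56°.
The given inscribed angle is 66°, which does not equal 56°.
Therefore, no, they do not correspond to the same arc.

No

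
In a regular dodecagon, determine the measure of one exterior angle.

Each exterior angle of a regular n-gon is 360 / n.
For n = 12: 360 / 12 = 30 degrees.

30 degrees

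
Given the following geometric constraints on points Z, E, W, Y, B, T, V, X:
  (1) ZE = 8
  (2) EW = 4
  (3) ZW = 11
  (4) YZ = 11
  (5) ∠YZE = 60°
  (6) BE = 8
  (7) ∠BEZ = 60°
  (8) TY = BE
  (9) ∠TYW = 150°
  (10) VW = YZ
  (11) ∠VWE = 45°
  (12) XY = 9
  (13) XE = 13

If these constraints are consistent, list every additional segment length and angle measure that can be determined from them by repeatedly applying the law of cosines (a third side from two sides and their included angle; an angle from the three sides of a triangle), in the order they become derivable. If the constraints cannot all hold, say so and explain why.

The constraints are consistent. Derivable facts, in order:
After 1 step:
- EV ≈ 8.65
- EY = √97
- ZB = 8
- ∠EWZ = 33.95°
- ∠EZW = 16.21°
- ∠WEZ = 129.84°
After 2 steps:
- ∠BZE = 60°
- ∠EBZ = 60°
- ∠EVW = 19.09°
- ∠EXY = 49.17°
- ∠EYX = 87.09°
- ∠EYZ = 44.7°
- ∠VEW = 115.91°
- ∠XEY = 43.74°
- ∠YEZ = 75.3°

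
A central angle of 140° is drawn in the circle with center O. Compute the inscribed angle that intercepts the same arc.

Inscribed angle = 140° / 2 = 70° (inscribed angle theorem).

70°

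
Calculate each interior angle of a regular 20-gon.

Each interior angle of a regular n-gon is (n - 2) * 180 / n.
For n = 20: (20 - 2) * 180 / 20 = 3240/20 = 162 degrees.

162 degrees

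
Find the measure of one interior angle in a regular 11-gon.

Each interior angle of a regular n-gon is (n - 2) * 180 / n.
For n = 11: (11 - 2) * 180 / 11 = 1620/11 = 1620/11 degrees.

1620/11 degrees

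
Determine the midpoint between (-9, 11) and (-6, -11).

The midpoint is the average of the coordinates:
x: (-9 + -6)/2 = -15/2
y: (11 + -11)/2 = 0
Midpoint = (-15/2, 0)

(-15/2, 0)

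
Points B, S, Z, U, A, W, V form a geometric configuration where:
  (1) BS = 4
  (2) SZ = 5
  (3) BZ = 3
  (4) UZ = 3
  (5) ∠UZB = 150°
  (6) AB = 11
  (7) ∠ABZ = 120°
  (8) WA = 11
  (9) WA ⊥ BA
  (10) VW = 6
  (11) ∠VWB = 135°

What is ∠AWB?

Step 1: By the law of cosines on triangle WAB: WB² = 11² + 11² − 2·11·11·cos(90°) = 242, so WB = 11·√2.
Step 2: By the inverse law of cosines on triangle AWB: cos(∠AWB) = (11² + (11·√2)² − 11²) / (2·11·11·√2) = 242/342.24 = 0.7071, so ∠AWB = 45°.

Therefore, the measure of angle ∠AWB = 45°.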